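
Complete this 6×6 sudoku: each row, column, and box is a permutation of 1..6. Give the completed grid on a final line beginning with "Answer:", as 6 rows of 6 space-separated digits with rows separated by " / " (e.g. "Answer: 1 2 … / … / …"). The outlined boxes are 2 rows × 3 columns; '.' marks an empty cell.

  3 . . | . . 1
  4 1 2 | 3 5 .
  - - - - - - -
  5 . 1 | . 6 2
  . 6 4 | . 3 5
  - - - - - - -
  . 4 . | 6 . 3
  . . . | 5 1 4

Step 1. [r6c2∈{2,3}] r6c2 is the only open cell in col 2 admitting 2 ⇒ r6c2=2.
Step 2. [r1c5∈{2,4}] col 5 places 4 nowhere but r1c5. So r1c5=4.
Step 3. [r1c3∈{5,6}] in row 1, 6 fits only at r1c3. So r1c3=6.
Step 4. [r1c4∈{2}] r1c4 is down to just 2. So r1c4=2.
Step 5. [r1c2∈{5}] only 5 remains possible at r1c2 ⇒ r1c2=5.
Step 6. [r5c3∈{5}] nothing but 5 survives at r5c3. So r5c3=5.
Step 7. [r2c6∈{6}] r2c6 is down to just 6. So r2c6=6.
Step 8. [r6c1∈{6}] nothing but 6 survives at r6c1, so r6c1=6.
Step 9. [r5c5∈{2}] r5c5 has the single candidate 2. So r5c5=2.
Step 10. [r4c1∈{2}] nothing but 2 survives at r4c1 ⇒ r4c1=2.
Step 11. [r6c3∈{3}] only 3 remains possible at r6c3. So r6c3=3.
Step 12. [r4c4∈{1}] nothing but 1 survives at r4c4 ⇒ r4c4=1.
Step 13. [r3c2∈{3}] r3c2's peers cover all but 3, so r3c2=3.
Step 14. [r5c1∈{1}] only 1 remains possible at r5c1. So r5c1=1.
Step 15. [r3c4∈{4}] r3c4 has the single candidate 4 ⇒ r3c4=4.

Answer: 3 5 6 2 4 1 / 4 1 2 3 5 6 / 5 3 1 4 6 2 / 2 6 4 1 3 5 / 1 4 5 6 2 3 / 6 2 3 5 1 4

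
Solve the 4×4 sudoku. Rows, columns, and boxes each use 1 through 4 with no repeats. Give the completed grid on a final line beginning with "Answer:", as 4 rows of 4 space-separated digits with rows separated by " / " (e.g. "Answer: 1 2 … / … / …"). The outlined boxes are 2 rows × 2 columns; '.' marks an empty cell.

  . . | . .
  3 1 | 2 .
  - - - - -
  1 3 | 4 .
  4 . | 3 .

Step 1. [r4c2∈{2}] r4c2 is down to just 2. So r4c2=2.
Step 2. [r1c4∈{1,3,4}] row 1 places 3 nowhere but r1c4. So r1c4=3.
Step 3. [r1c3∈{1}] r1c3's peers cover all but 1. So r1c3=1.
Step 4. [r1c2∈{4}] r1c2 is down to just 4 ⇒ r1c2=4.
Step 5. [r3c4∈{2}] r3c4 is down to just 2. So r3c4=2.
Step 6. [r1c1∈{2}] r1c1's peers cover all but 2 ⇒ r1c1=2.
Step 7. [r2c4∈{4}] nothing but 4 survives at r2c4. So r2c4=4.
Step 8. [r4c4∈{1}] r4c4's peers cover all but 1, so r4c4=1.

Answer: 2 4 1 3 / 3 1 2 4 / 1 3 4 2 / 4 2 3 1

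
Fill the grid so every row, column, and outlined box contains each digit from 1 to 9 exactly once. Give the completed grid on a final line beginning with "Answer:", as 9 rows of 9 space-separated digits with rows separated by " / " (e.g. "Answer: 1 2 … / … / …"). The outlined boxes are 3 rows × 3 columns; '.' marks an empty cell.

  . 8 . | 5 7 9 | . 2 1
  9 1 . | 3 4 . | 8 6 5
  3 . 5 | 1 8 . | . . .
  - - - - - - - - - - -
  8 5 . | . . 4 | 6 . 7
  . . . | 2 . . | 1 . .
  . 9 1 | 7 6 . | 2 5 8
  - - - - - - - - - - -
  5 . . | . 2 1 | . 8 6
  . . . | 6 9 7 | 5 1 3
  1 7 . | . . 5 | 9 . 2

Step 1. [r9c3∈{3,4,6,8}] r9c3 is the only open cell in row 9 admitting 6. So r9c3=6.
Step 2. [r1c3∈{4}] nothing but 4 survives at r1c3 ⇒ r1c3=4.
Step 3. [r9c8∈{4}] nothing but 4 survives at r9c8. So r9c8=4.
Step 4. [r5c9∈{4,9}] box 6 places 4 nowhere but r5c9. So r5c9=4.
Step 5. [r8c1∈{2,4}] in col 1, 2 fits only at r8c1 ⇒ r8c1=2.
Step 6. [r5c8∈{3,9}] row 5 places 9 nowhere but r5c8, so r5c8=9.
Step 7. [r6c6∈{3}] nothing but 3 survives at r6c6, so r6c6=3.
Step 8. [r3c2∈{2,6}] 2 has one home in col 2: r3c2, so r3c2=2.
Step 9. [r5c2∈{3,6}] 6 has one home in col 2: r5c2. So r5c2=6.
Step 10. [r5c3∈{3,7}] across row 5, 3 lands solely at r5c3. So r5c3=3.
Step 11. [r7c4∈{4}] r7c4 is down to just 4, so r7c4=4.
Step 12. [r3c8∈{7}] r3c8 has the single candidate 7, so r3c8=7.
Step 13. [r6c1∈{4}] r6c1's peers cover all but 4, so r6c1=4.
Step 14. [r4c4∈{9}] r4c4's peers cover all but 9 ⇒ r4c4=9.
Step 15. [r2c3∈{7}] r2c3's peers cover all but 7. So r2c3=7.
Step 16. [r5c5∈{5}] r5c5's peers cover all but 5, so r5c5=5.
Step 17. [r8c3∈{8}] only 8 remains possible at r8c3. So r8c3=8.
Step 18. [r7c2∈{3}] only 3 remains possible at r7c2. So r7c2=3.
Step 19. [r5c6∈{8}] r5c6 is down to just 8. So r5c6=8.
Step 20. [r4c5∈{1}] only 1 remains possible at r4c5 ⇒ r4c5=1.
Step 21. [r4c3∈{2}] only 2 remains possible at r4c3 ⇒ r4c3=2.
Step 22. [r3c9∈{9}] r3c9 is down to just 9. So r3c9=9.
Step 23. [r3c7∈{4}] only 4 remains possible at r3c7. So r3c7=4.
Step 24. [r7c7∈{7}] only 7 remains possible at r7c7. So r7c7=7.
Step 25. [r9c4∈{8}] nothing but 8 survives at r9c4. So r9c4=8.
Step 26. [r5c1∈{7}] only 7 remains possible at r5c1, so r5c1=7.
Step 27. [r2c6∈{2}] r2c6 has the single candidate 2 ⇒ r2c6=2.
Step 28. [r1c7∈{3}] r1c7 is down to just 3 ⇒ r1c7=3.
Step 29. [r7c3∈{9}] only 9 remains possible at r7c3 ⇒ r7c3=9.
Step 30. [r9c5∈{3}] nothing but 3 survives at r9c5 ⇒ r9c5=3.
Step 31. [r8c2∈{4}] r8c2 is down to just 4. So r8c2=4.
Step 32. [r4c8∈{3}] r4c8 is down to just 3. So r4c8=3.
Step 33. [r3c6∈{6}] only 6 remains possible at r3c6. So r3c6=6.
Step 34. [r1c1∈{6}] r1c1 is down to just 6. So r1c1=6.

Answer: 6 8 4 5 7 9 3 2 1 / 9 1 7 3 4 2 8 6 5 / 3 2 5 1 8 6 4 7 9 / 8 5 2 9 1 4 6 3 7 / 7 6 3 2 5 8 1 9 4 / 4 9 1 7 6 3 2 5 8 / 5 3 9 4 2 1 7 8 6 / 2 4 8 6 9 7 5 1 3 / 1 7 6 8 3 5 9 4 2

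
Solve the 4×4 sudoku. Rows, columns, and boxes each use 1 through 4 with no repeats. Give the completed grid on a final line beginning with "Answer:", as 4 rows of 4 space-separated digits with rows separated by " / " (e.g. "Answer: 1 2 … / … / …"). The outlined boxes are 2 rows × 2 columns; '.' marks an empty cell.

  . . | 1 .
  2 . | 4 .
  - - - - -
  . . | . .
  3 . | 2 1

Step 1. [r3c4∈{3,4}] r3c4 is the only open cell in col 4 admitting 4. So r3c4=4.
Step 2. [r2c2∈{1,3}] in row 2, 1 fits only at r2c2, so r2c2=1.
Step 3. [r1c2∈{3,4}] across col 2, 3 lands solely at r1c2 ⇒ r1c2=3.
Step 4. [r3c2∈{2}] r3c2's peers cover all but 2 ⇒ r3c2=2.
Step 5. [r4c2∈{4}] r4c2 has the single candidate 4. So r4c2=4.
Step 6. [r3c3∈{3}] nothing but 3 survives at r3c3 ⇒ r3c3=3.
Step 7. [r3c1∈{1}] r3c1 has the single candidate 1. So r3c1=1.
Step 8. [r1c1∈{4}] r1c1's peers cover all but 4 ⇒ r1c1=4.
Step 9. [r2c4∈{3}] nothing but 3 survives at r2c4. So r2c4=3.
Step 10. [r1c4∈{2}] r1c4's peers cover all but 2, so r1c4=2.

Answer: 4 3 1 2 / 2 1 4 3 / 1 2 3 4 / 3 4 2 1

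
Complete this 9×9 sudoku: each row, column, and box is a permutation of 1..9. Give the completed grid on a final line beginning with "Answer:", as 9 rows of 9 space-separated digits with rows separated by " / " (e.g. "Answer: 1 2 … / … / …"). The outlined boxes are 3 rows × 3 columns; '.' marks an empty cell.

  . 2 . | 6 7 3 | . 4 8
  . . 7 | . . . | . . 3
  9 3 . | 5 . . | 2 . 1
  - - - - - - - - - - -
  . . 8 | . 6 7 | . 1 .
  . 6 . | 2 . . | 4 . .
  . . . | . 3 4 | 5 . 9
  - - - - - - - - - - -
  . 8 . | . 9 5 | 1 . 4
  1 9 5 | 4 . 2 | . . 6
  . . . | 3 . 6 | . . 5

Step 1. [r3c8∈{6,7}] in row 3, 7 fits only at r3c8, so r3c8=7.
Step 2. [r2c1∈{4,5,6,8}] across col 1, 8 lands solely at r2c1. So r2c1=8.
Step 3. [r8c5∈{8}] nothing but 8 survives at r8c5, so r8c5=8.
Step 4. [r7c1∈{2,3,6,7}] col 1 places 6 nowhere but r7c1. So r7c1=6.
Step 5. [r2c8∈{5,6,9}] across col 8, 5 lands solely at r2c8. So r2c8=5.
Step 6. [r8c8∈{3}] only 3 remains possible at r8c8 ⇒ r8c8=3.
Step 7. [r4c2∈{4,5}] r4c2 is the only open cell in col 2 admitting 5, so r4c2=5.
Step 8. [r5c8∈{8}] nothing but 8 survives at r5c8 ⇒ r5c8=8.
Step 9. [r4c1∈{2,3,4}] r4c1 is the only open cell in row 4 admitting 4 ⇒ r4c1=4.
Step 10. [r7c8∈{2}] r7c8 is down to just 2. So r7c8=2.
Step 11. [r5c3∈{1,3,9}] across col 3, 9 lands solely at r5c3 ⇒ r5c3=9.
Step 12. [r5c6∈{1}] only 1 remains possible at r5c6. So r5c6=1.
Step 13. [r2c4∈{1,9}] r2c4 is the only open cell in col 4 admitting 1. So r2c4=1.
Step 14. [r2c2∈{4}] only 4 remains possible at r2c2. So r2c2=4.
Step 15. [r9c2∈{7}] only 7 remains possible at r9c2 ⇒ r9c2=7.
Step 16. [r6c1∈{2,7}] across row 6, 7 lands solely at r6c1. So r6c1=7.
Step 17. [r1c7∈{9}] r1c7's peers cover all but 9, so r1c7=9.
Step 18. [r6c3∈{1,2}] across row 6, 2 lands solely at r6c3 ⇒ r6c3=2.
Step 19. [r9c8∈{9}] r9c8 has the single candidate 9, so r9c8=9.
Step 20. [r8c7∈{7}] only 7 remains possible at r8c7, so r8c7=7.
Step 21. [r5c5∈{5}] only 5 remains possible at r5c5, so r5c5=5.
Step 22. [r7c3∈{3}] r7c3 is down to just 3. So r7c3=3.
Step 23. [r1c3∈{1}] r1c3 has the single candidate 1 ⇒ r1c3=1.
Step 24. [r3c6∈{8}] only 8 remains possible at r3c6 ⇒ r3c6=8.
Step 25. [r2c6∈{9}] r2c6 has the single candidate 9, so r2c6=9.
Step 26. [r9c5∈{1}] r9c5 has the single candidate 1 ⇒ r9c5=1.
Step 27. [r1c1∈{5}] only 5 remains possible at r1c1, so r1c1=5.
Step 28. [r4c7∈{3}] nothing but 3 survives at r4c7, so r4c7=3.
Step 29. [r2c5∈{2}] only 2 remains possible at r2c5, so r2c5=2.
Step 30. [r6c4∈{8}] r6c4 has the single candidate 8 ⇒ r6c4=8.
Step 31. [r6c2∈{1}] r6c2 has the single candidate 1. So r6c2=1.
Step 32. [r4c4∈{9}] r4c4 has the single candidate 9, so r4c4=9.
Step 33. [r5c1∈{3}] r5c1 is down to just 3 ⇒ r5c1=3.
Step 34. [r3c3∈{6}] only 6 remains possible at r3c3. So r3c3=6.
Step 35. [r9c7∈{8}] nothing but 8 survives at r9c7, so r9c7=8.
Step 36. [r4c9∈{2}] nothing but 2 survives at r4c9, so r4c9=2.
Step 37. [r7c4∈{7}] r7c4 has the single candidate 7, so r7c4=7.
Step 38. [r5c9∈{7}] r5c9's peers cover all but 7, so r5c9=7.
Step 39. [r6c8∈{6}] r6c8 has the single candidate 6. So r6c8=6.
Step 40. [r2c7∈{6}] r2c7 is down to just 6 ⇒ r2c7=6.
Step 41. [r9c1∈{2}] nothing but 2 survives at r9c1 ⇒ r9c1=2.
Step 42. [r3c5∈{4}] r3c5 has the single candidate 4 ⇒ r3c5=4.
Step 43. [r9c3∈{4}] r9c3 is down to just 4 ⇒ r9c3=4.

Answer: 5 2 1 6 7 3 9 4 8 / 8 4 7 1 2 9 6 5 3 / 9 3 6 5 4 8 2 7 1 / 4 5 8 9 6 7 3 1 2 / 3 6 9 2 5 1 4 8 7 / 7 1 2 8 3 4 5 6 9 / 6 8 3 7 9 5 1 2 4 / 1 9 5 4 8 2 7 3 6 / 2 7 4 3 1 6 8 9 5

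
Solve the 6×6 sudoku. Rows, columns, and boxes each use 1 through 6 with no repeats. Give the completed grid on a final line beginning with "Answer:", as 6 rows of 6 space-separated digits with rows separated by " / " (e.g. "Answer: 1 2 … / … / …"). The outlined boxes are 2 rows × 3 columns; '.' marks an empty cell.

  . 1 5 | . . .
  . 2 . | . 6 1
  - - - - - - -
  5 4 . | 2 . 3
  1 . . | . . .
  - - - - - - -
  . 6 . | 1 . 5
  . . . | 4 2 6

Step 1. [r6c1∈{3}] r6c1 has the single candidate 3 ⇒ r6c1=3.
Step 2. [r4c3∈{2,3,6}] across row 4, 2 lands solely at r4c3. So r4c3=2.
Step 3. [r2c1∈{4}] r2c1 has the single candidate 4, so r2c1=4.
Step 4. [r4c5∈{4,5}] col 5 places 5 nowhere but r4c5 ⇒ r4c5=5.
Step 5. [r1c5∈{3,4}] r1c5 is the only open cell in col 5 admitting 4, so r1c5=4.
Step 6. [r2c4∈{3,5}] 5 has one home in row 2: r2c4, so r2c4=5.
Step 7. [r5c1∈{2}] r5c1's peers cover all but 2 ⇒ r5c1=2.
Step 8. [r6c3∈{1}] r6c3 has the single candidate 1, so r6c3=1.
Step 9. [r6c2∈{5}] r6c2's peers cover all but 5. So r6c2=5.
Step 10. [r3c3∈{6}] nothing but 6 survives at r3c3, so r3c3=6.
Step 11. [r5c5∈{3}] r5c5's peers cover all but 3, so r5c5=3.
Step 12. [r4c4∈{6}] only 6 remains possible at r4c4, so r4c4=6.
Step 13. [r3c5∈{1}] r3c5 has the single candidate 1, so r3c5=1.
Step 14. [r5c3∈{4}] only 4 remains possible at r5c3 ⇒ r5c3=4.
Step 15. [r1c1∈{6}] nothing but 6 survives at r1c1. So r1c1=6.
Step 16. [r1c6∈{2}] r1c6 has the single candidate 2, so r1c6=2.
Step 17. [r4c2∈{3}] r4c2's peers cover all but 3. So r4c2=3.
Step 18. [r2c3∈{3}] r2c3 has the single candidate 3 ⇒ r2c3=3.
Step 19. [r1c4∈{3}] only 3 remains possible at r1c4 ⇒ r1c4=3.
Step 20. [r4c6∈{4}] r4c6's peers cover all but 4. So r4c6=4.

Answer: 6 1 5 3 4 2 / 4 2 3 5 6 1 / 5 4 6 2 1 3 / 1 3 2 6 5 4 / 2 6 4 1 3 5 / 3 5 1 4 2 6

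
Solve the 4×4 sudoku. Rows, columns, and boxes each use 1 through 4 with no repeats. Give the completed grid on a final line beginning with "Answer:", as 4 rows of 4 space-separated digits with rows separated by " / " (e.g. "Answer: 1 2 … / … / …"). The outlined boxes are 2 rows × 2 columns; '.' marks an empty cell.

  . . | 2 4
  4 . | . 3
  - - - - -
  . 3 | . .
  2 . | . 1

Step 1. [r1c2∈{1}] r1c2 has the single candidate 1, so r1c2=1.
Step 2. [r4c2∈{4}] r4c2's peers cover all but 4, so r4c2=4.
Step 3. [r3c1∈{1}] r3c1 is down to just 1, so r3c1=1.
Step 4. [r3c4∈{2}] r3c4 is down to just 2. So r3c4=2.
Step 5. [r1c1∈{3}] r1c1's peers cover all but 3, so r1c1=3.
Step 6. [r3c3∈{4}] r3c3's peers cover all but 4 ⇒ r3c3=4.
Step 7. [r4c3∈{3}] r4c3 is down to just 3 ⇒ r4c3=3.
Step 8. [r2c2∈{2}] nothing but 2 survives at r2c2. So r2c2=2.
Step 9. [r2c3∈{1}] r2c3 is down to just 1 ⇒ r2c3=1.

Answer: 3 1 2 4 / 4 2 1 3 / 1 3 4 2 / 2 4 3 1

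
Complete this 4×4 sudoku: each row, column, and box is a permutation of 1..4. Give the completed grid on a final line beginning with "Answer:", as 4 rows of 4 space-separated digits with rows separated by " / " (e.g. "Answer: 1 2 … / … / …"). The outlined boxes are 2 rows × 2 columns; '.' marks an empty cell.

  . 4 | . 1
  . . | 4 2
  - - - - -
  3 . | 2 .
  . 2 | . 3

Step 1. [r3c2∈{1}] r3c2 has the single candidate 1. So r3c2=1.
Step 2. [r1c3∈{3}] r1c3's peers cover all but 3 ⇒ r1c3=3.
Step 3. [r4c1∈{4}] r4c1 is down to just 4 ⇒ r4c1=4.
Step 4. [r2c1∈{1}] only 1 remains possible at r2c1 ⇒ r2c1=1.
Step 5. [r4c3∈{1}] r4c3 is down to just 1. So r4c3=1.
Step 6. [r3c4∈{4}] r3c4's peers cover all but 4 ⇒ r3c4=4.
Step 7. [r2c2∈{3}] r2c2's peers cover all but 3. So r2c2=3.
Step 8. [r1c1∈{2}] r1c1 is down to just 2, so r1c1=2.

Answer: 2 4 3 1 / 1 3 4 2 / 3 1 2 4 / 4 2 1 3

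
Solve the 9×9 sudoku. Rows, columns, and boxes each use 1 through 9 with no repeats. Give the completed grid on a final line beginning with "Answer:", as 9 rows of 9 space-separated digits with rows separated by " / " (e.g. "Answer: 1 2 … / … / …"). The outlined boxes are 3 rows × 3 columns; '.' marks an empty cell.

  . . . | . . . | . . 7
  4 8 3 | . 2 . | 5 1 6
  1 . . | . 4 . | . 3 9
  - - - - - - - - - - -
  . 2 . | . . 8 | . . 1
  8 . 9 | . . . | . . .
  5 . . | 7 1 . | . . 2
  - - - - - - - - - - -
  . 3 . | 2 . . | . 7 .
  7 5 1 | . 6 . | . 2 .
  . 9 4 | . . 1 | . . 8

Step 1. [r6c3∈{6}] r6c3's peers cover all but 6, so r6c3=6.
Step 2. [r2c4∈{9}] r2c4 is down to just 9, so r2c4=9.
Step 3. [r8c4∈{3,4,8}] row 8 places 8 nowhere but r8c4. So r8c4=8.
Step 4. [r5c6∈{2,3,4,5,6}] r5c6 is the only open cell in row 5 admitting 2 ⇒ r5c6=2.
Step 5. [r1c2∈{6}] only 6 remains possible at r1c2, so r1c2=6.
Step 6. [r1c5∈{3,5,8}] col 5 places 8 nowhere but r1c5 ⇒ r1c5=8.
Step 7. [r1c8∈{4}] r1c8 is down to just 4 ⇒ r1c8=4.
Step 8. [r6c2∈{4}] r6c2 is down to just 4, so r6c2=4.
Step 9. [r7c7∈{1,4,6,9}] 1 has one home in row 7: r7c7 ⇒ r7c7=1.
Step 10. [r8c7∈{3,4,9}] in box 9, 9 fits only at r8c7. So r8c7=9.
Step 11. [r3c2∈{7}] nothing but 7 survives at r3c2. So r3c2=7.
Step 12. [r5c7∈{3,4,6,7}] 7 has one home in row 5: r5c7 ⇒ r5c7=7.
Step 13. [r4c7∈{3,4,6}] r4c7 is the only open cell in col 7 admitting 4, so r4c7=4.
Step 14. [r5c4∈{3,4,5,6}] r5c4 is the only open cell in row 5 admitting 4. So r5c4=4.
Step 15. [r4c4∈{3,5,6}] box 5 places 6 nowhere but r4c4 ⇒ r4c4=6.
Step 16. [r3c4∈{5}] r3c4 is down to just 5. So r3c4=5.
Step 17. [r7c6∈{4,5,9}] in col 6, 5 fits only at r7c6, so r7c6=5.
Step 18. [r9c4∈{3}] r9c4 has the single candidate 3, so r9c4=3.
Step 19. [r5c9∈{3,5}] 5 has one home in col 9: r5c9. So r5c9=5.
Step 20. [r3c3∈{2}] r3c3's peers cover all but 2. So r3c3=2.
Step 21. [r6c6∈{3,9}] in col 6, 9 fits only at r6c6. So r6c6=9.
Step 22. [r9c7∈{6}] only 6 remains possible at r9c7 ⇒ r9c7=6.
Step 23. [r8c6∈{4}] nothing but 4 survives at r8c6 ⇒ r8c6=4.
Step 24. [r6c8∈{8}] r6c8 has the single candidate 8 ⇒ r6c8=8.
Step 25. [r4c5∈{3,5}] row 4 places 5 nowhere but r4c5, so r4c5=5.
Step 26. [r7c3∈{8}] nothing but 8 survives at r7c3, so r7c3=8.
Step 27. [r4c1∈{3}] r4c1 has the single candidate 3. So r4c1=3.
Step 28. [r5c8∈{6}] nothing but 6 survives at r5c8. So r5c8=6.
Step 29. [r7c9∈{4}] nothing but 4 survives at r7c9 ⇒ r7c9=4.
Step 30. [r9c1∈{2}] r9c1 has the single candidate 2, so r9c1=2.
Step 31. [r8c9∈{3}] r8c9 is down to just 3. So r8c9=3.
Step 32. [r5c2∈{1}] only 1 remains possible at r5c2 ⇒ r5c2=1.
Step 33. [r7c1∈{6}] r7c1 has the single candidate 6. So r7c1=6.
Step 34. [r7c5∈{9}] r7c5's peers cover all but 9. So r7c5=9.
Step 35. [r9c5∈{7}] r9c5 has the single candidate 7. So r9c5=7.
Step 36. [r1c1∈{9}] r1c1 has the single candidate 9 ⇒ r1c1=9.
Step 37. [r9c8∈{5}] only 5 remains possible at r9c8 ⇒ r9c8=5.
Step 38. [r4c8∈{9}] r4c8's peers cover all but 9, so r4c8=9.
Step 39. [r2c6∈{7}] nothing but 7 survives at r2c6. So r2c6=7.
Step 40. [r3c7∈{8}] only 8 remains possible at r3c7. So r3c7=8.
Step 41. [r1c7∈{2}] r1c7 is down to just 2. So r1c7=2.
Step 42. [r1c6∈{3}] r1c6's peers cover all but 3, so r1c6=3.
Step 43. [r3c6∈{6}] nothing but 6 survives at r3c6. So r3c6=6.
Step 44. [r5c5∈{3}] r5c5 is down to just 3, so r5c5=3.
Step 45. [r4c3∈{7}] r4c3's peers cover all but 7, so r4c3=7.
Step 46. [r1c4∈{1}] nothing but 1 survives at r1c4. So r1c4=1.
Step 47. [r1c3∈{5}] only 5 remains possible at r1c3 ⇒ r1c3=5.
Step 48. [r6c7∈{3}] r6c7 has the single candidate 3, so r6c7=3.

Answer: 9 6 5 1 8 3 2 4 7 / 4 8 3 9 2 7 5 1 6 / 1 7 2 5 4 6 8 3 9 / 3 2 7 6 5 8 4 9 1 / 8 1 9 4 3 2 7 6 5 / 5 4 6 7 1 9 3 8 2 / 6 3 8 2 9 5 1 7 4 / 7 5 1 8 6 4 9 2 3 / 2 9 4 3 7 1 6 5 8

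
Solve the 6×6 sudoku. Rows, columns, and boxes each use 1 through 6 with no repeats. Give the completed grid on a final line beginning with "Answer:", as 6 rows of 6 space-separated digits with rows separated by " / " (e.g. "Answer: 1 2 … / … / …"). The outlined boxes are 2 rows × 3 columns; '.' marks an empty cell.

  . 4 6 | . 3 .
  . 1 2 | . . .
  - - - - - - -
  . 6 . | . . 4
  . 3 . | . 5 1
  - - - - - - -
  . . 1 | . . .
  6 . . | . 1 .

Step 1. [r1c1∈{5}] nothing but 5 survives at r1c1, so r1c1=5.
Step 2. [r6c3∈{3,4,5}] 3 has one home in col 3: r6c3. So r6c3=3.
Step 3. [r6c4∈{2,4,5}] 4 has one home in row 6: r6c4. So r6c4=4.
Step 4. [r5c6∈{2,3,5,6}] across col 6, 3 lands solely at r5c6. So r5c6=3.
Step 5. [r3c5∈{2}] only 2 remains possible at r3c5, so r3c5=2.
Step 6. [r2c6∈{5,6}] in col 6, 6 fits only at r2c6, so r2c6=6.
Step 7. [r6c6∈{2,5}] 5 has one home in col 6: r6c6, so r6c6=5.
Step 8. [r5c4∈{2,6}] across box 6, 2 lands solely at r5c4. So r5c4=2.
Step 9. [r4c1∈{2,4}] in row 4, 2 fits only at r4c1 ⇒ r4c1=2.
Step 10. [r1c4∈{1}] r1c4 is down to just 1. So r1c4=1.
Step 11. [r3c3∈{5}] only 5 remains possible at r3c3. So r3c3=5.
Step 12. [r2c5∈{4}] r2c5's peers cover all but 4, so r2c5=4.
Step 13. [r2c4∈{5}] only 5 remains possible at r2c4. So r2c4=5.
Step 14. [r6c2∈{2}] nothing but 2 survives at r6c2. So r6c2=2.
Step 15. [r5c5∈{6}] r5c5 has the single candidate 6, so r5c5=6.
Step 16. [r4c3∈{4}] nothing but 4 survives at r4c3 ⇒ r4c3=4.
Step 17. [r1c6∈{2}] r1c6's peers cover all but 2, so r1c6=2.
Step 18. [r2c1∈{3}] r2c1's peers cover all but 3, so r2c1=3.
Step 19. [r3c4∈{3}] r3c4 is down to just 3. So r3c4=3.
Step 20. [r3c1∈{1}] nothing but 1 survives at r3c1. So r3c1=1.
Step 21. [r4c4∈{6}] r4c4's peers cover all but 6, so r4c4=6.
Step 22. [r5c2∈{5}] only 5 remains possible at r5c2 ⇒ r5c2=5.
Step 23. [r5c1∈{4}] r5c1's peers cover all but 4, so r5c1=4.

Answer: 5 4 6 1 3 2 / 3 1 2 5 4 6 / 1 6 5 3 2 4 / 2 3 4 6 5 1 / 4 5 1 2 6 3 / 6 2 3 4 1 5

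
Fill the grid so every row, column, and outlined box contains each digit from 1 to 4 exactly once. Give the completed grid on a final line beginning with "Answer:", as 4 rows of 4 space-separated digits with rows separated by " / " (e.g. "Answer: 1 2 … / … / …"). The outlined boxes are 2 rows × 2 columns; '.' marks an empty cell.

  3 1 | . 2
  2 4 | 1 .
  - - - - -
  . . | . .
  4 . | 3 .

Step 1. [r3c3∈{2,4}] col 3 places 2 nowhere but r3c3 ⇒ r3c3=2.
Step 2. [r3c1∈{1}] nothing but 1 survives at r3c1 ⇒ r3c1=1.
Step 3. [r1c3∈{4}] r1c3 has the single candidate 4, so r1c3=4.
Step 4. [r3c2∈{3}] only 3 remains possible at r3c2 ⇒ r3c2=3.
Step 5. [r2c4∈{3}] r2c4 is down to just 3, so r2c4=3.
Step 6. [r4c4∈{1}] r4c4 is down to just 1. So r4c4=1.
Step 7. [r4c2∈{2}] r4c2's peers cover all but 2, so r4c2=2.
Step 8. [r3c4∈{4}] r3c4 has the single candidate 4 ⇒ r3c4=4.

Answer: 3 1 4 2 / 2 4 1 3 / 1 3 2 4 / 4 2 3 1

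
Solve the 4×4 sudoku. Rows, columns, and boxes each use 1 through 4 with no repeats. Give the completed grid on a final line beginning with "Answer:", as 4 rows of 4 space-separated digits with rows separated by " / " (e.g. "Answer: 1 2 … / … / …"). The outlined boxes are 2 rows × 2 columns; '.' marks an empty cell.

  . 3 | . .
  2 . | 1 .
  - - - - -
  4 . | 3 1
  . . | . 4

Step 1. [r4c3∈{2}] r4c3's peers cover all but 2. So r4c3=2.
Step 2. [r4c2∈{1}] nothing but 1 survives at r4c2, so r4c2=1.
Step 3. [r2c4∈{3}] nothing but 3 survives at r2c4 ⇒ r2c4=3.
Step 4. [r2c2∈{4}] nothing but 4 survives at r2c2. So r2c2=4.
Step 5. [r1c3∈{4}] r1c3 is down to just 4, so r1c3=4.
Step 6. [r1c4∈{2}] r1c4's peers cover all but 2, so r1c4=2.
Step 7. [r1c1∈{1}] only 1 remains possible at r1c1. So r1c1=1.
Step 8. [r3c2∈{2}] r3c2's peers cover all but 2, so r3c2=2.
Step 9. [r4c1∈{3}] r4c1 is down to just 3. So r4c1=3.

Answer: 1 3 4 2 / 2 4 1 3 / 4 2 3 1 / 3 1 2 4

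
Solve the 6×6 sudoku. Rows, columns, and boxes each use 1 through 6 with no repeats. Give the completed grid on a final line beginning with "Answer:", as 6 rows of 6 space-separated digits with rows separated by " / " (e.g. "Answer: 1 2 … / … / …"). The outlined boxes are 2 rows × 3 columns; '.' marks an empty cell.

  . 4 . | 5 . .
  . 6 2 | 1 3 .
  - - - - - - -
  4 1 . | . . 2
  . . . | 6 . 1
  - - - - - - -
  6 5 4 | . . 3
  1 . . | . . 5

Step 1. [r6c3∈{3}] only 3 remains possible at r6c3 ⇒ r6c3=3.
Step 2. [r5c4∈{2}] only 2 remains possible at r5c4, so r5c4=2.
Step 3. [r4c1∈{2,3,5}] r4c1 is the only open cell in col 1 admitting 2 ⇒ r4c1=2.
Step 4. [r3c5∈{5}] nothing but 5 survives at r3c5 ⇒ r3c5=5.
Step 5. [r6c5∈{4,6}] r6c5 is the only open cell in row 6 admitting 6 ⇒ r6c5=6.
Step 6. [r1c1∈{3}] r1c1 has the single candidate 3 ⇒ r1c1=3.
Step 7. [r2c6∈{4}] r2c6 has the single candidate 4, so r2c6=4.
Step 8. [r1c5∈{2}] r1c5 is down to just 2 ⇒ r1c5=2.
Step 9. [r6c2∈{2}] r6c2 is down to just 2 ⇒ r6c2=2.
Step 10. [r1c6∈{6}] r1c6 is down to just 6, so r1c6=6.
Step 11. [r4c3∈{5}] only 5 remains possible at r4c3. So r4c3=5.
Step 12. [r4c2∈{3}] only 3 remains possible at r4c2 ⇒ r4c2=3.
Step 13. [r3c3∈{6}] nothing but 6 survives at r3c3 ⇒ r3c3=6.
Step 14. [r4c5∈{4}] r4c5 is down to just 4. So r4c5=4.
Step 15. [r6c4∈{4}] nothing but 4 survives at r6c4. So r6c4=4.
Step 16. [r1c3∈{1}] r1c3 has the single candidate 1, so r1c3=1.
Step 17. [r3c4∈{3}] only 3 remains possible at r3c4, so r3c4=3.
Step 18. [r5c5∈{1}] r5c5 has the single candidate 1, so r5c5=1.
Step 19. [r2c1∈{5}] r2c1 has the single candidate 5 ⇒ r2c1=5.

Answer: 3 4 1 5 2 6 / 5 6 2 1 3 4 / 4 1 6 3 5 2 / 2 3 5 6 4 1 / 6 5 4 2 1 3 / 1 2 3 4 6 5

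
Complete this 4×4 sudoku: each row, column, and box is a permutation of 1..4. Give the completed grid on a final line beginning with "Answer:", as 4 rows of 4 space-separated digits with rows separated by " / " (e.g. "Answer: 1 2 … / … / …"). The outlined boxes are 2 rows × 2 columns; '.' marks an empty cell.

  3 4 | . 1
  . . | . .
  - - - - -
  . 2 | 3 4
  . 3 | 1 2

Step 1. [r2c1∈{1,2}] col 1 places 2 nowhere but r2c1, so r2c1=2.
Step 2. [r2c3∈{4}] only 4 remains possible at r2c3, so r2c3=4.
Step 3. [r3c1∈{1}] r3c1's peers cover all but 1 ⇒ r3c1=1.
Step 4. [r2c2∈{1}] r2c2 has the single candidate 1, so r2c2=1.
Step 5. [r1c3∈{2}] r1c3 is down to just 2, so r1c3=2.
Step 6. [r4c1∈{4}] r4c1's peers cover all but 4 ⇒ r4c1=4.
Step 7. [r2c4∈{3}] only 3 remains possible at r2c4. So r2c4=3.

Answer: 3 4 2 1 / 2 1 4 3 / 1 2 3 4 / 4 3 1 2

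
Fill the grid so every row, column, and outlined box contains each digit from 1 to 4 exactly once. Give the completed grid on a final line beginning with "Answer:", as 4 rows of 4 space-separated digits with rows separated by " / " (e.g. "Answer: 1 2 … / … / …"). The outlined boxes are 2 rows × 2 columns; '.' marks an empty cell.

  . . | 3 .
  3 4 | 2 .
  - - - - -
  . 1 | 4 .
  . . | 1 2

Step 1. [r1c1∈{1,2}] 1 has one home in col 1: r1c1, so r1c1=1.
Step 2. [r1c2∈{2}] r1c2 is down to just 2 ⇒ r1c2=2.
Step 3. [r3c1∈{2}] nothing but 2 survives at r3c1 ⇒ r3c1=2.
Step 4. [r4c1∈{4}] r4c1's peers cover all but 4, so r4c1=4.
Step 5. [r1c4∈{4}] nothing but 4 survives at r1c4. So r1c4=4.
Step 6. [r2c4∈{1}] r2c4's peers cover all but 1, so r2c4=1.
Step 7. [r4c2∈{3}] only 3 remains possible at r4c2, so r4c2=3.
Step 8. [r3c4∈{3}] r3c4's peers cover all but 3. So r3c4=3.

Answer: 1 2 3 4 / 3 4 2 1 / 2 1 4 3 / 4 3 1 2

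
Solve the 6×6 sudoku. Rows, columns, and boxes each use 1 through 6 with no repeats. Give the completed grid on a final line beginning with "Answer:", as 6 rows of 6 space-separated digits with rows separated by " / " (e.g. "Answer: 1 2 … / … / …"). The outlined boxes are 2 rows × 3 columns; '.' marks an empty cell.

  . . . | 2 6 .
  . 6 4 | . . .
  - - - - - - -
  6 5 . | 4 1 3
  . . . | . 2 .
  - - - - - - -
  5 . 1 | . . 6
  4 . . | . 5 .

Step 1. [r5c4∈{3}] nothing but 3 survives at r5c4, so r5c4=3.
Step 2. [r4c3∈{3}] r4c3 has the single candidate 3, so r4c3=3.
Step 3. [r4c6∈{5}] nothing but 5 survives at r4c6. So r4c6=5.
Step 4. [r2c6∈{1}] nothing but 1 survives at r2c6, so r2c6=1.
Step 5. [r5c2∈{2}] r5c2's peers cover all but 2. So r5c2=2.
Step 6. [r4c1∈{1}] r4c1's peers cover all but 1. So r4c1=1.
Step 7. [r1c1∈{3}] r1c1 has the single candidate 3. So r1c1=3.
Step 8. [r2c5∈{3}] nothing but 3 survives at r2c5, so r2c5=3.
Step 9. [r1c3∈{5}] nothing but 5 survives at r1c3. So r1c3=5.
Step 10. [r4c4∈{6}] nothing but 6 survives at r4c4. So r4c4=6.
Step 11. [r2c4∈{5}] r2c4 has the single candidate 5. So r2c4=5.
Step 12. [r6c4∈{1}] r6c4 has the single candidate 1. So r6c4=1.
Step 13. [r1c6∈{4}] nothing but 4 survives at r1c6. So r1c6=4.
Step 14. [r4c2∈{4}] r4c2 has the single candidate 4, so r4c2=4.
Step 15. [r6c3∈{6}] r6c3 is down to just 6 ⇒ r6c3=6.
Step 16. [r1c2∈{1}] r1c2 is down to just 1, so r1c2=1.
Step 17. [r5c5∈{4}] r5c5's peers cover all but 4 ⇒ r5c5=4.
Step 18. [r3c3∈{2}] only 2 remains possible at r3c3 ⇒ r3c3=2.
Step 19. [r6c2∈{3}] only 3 remains possible at r6c2 ⇒ r6c2=3.
Step 20. [r6c6∈{2}] r6c6 has the single candidate 2 ⇒ r6c6=2.
Step 21. [r2c1∈{2}] r2c1 has the single candidate 2, so r2c1=2.

Answer: 3 1 5 2 6 4 / 2 6 4 5 3 1 / 6 5 2 4 1 3 / 1 4 3 6 2 5 / 5 2 1 3 4 6 / 4 3 6 1 5 2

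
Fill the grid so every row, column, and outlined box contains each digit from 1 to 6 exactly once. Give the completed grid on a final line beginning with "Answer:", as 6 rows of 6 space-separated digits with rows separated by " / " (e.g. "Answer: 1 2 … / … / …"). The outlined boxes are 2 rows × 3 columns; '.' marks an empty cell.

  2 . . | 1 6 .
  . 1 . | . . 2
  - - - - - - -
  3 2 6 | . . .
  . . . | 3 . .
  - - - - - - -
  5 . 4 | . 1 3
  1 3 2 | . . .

Step 1. [r4c6∈{1,4,5,6}] in row 4, 6 fits only at r4c6 ⇒ r4c6=6.
Step 2. [r2c5∈{3,4,5}] 3 has one home in col 5: r2c5. So r2c5=3.
Step 3. [r2c3∈{5}] r2c3's peers cover all but 5, so r2c3=5.
Step 4. [r2c4∈{4}] r2c4's peers cover all but 4. So r2c4=4.
Step 5. [r3c4∈{5}] r3c4 has the single candidate 5, so r3c4=5.
Step 6. [r3c5∈{4}] r3c5 has the single candidate 4, so r3c5=4.
Step 7. [r6c6∈{4,5}] r6c6 is the only open cell in row 6 admitting 4. So r6c6=4.
Step 8. [r4c1∈{4}] r4c1 has the single candidate 4 ⇒ r4c1=4.
Step 9. [r5c2∈{6}] only 6 remains possible at r5c2. So r5c2=6.
Step 10. [r1c2∈{4}] r1c2 has the single candidate 4 ⇒ r1c2=4.
Step 11. [r6c5∈{5}] r6c5 has the single candidate 5. So r6c5=5.
Step 12. [r4c2∈{5}] only 5 remains possible at r4c2 ⇒ r4c2=5.
Step 13. [r6c4∈{6}] nothing but 6 survives at r6c4 ⇒ r6c4=6.
Step 14. [r1c6∈{5}] r1c6's peers cover all but 5, so r1c6=5.
Step 15. [r5c4∈{2}] nothing but 2 survives at r5c4 ⇒ r5c4=2.
Step 16. [r4c3∈{1}] r4c3 has the single candidate 1 ⇒ r4c3=1.
Step 17. [r4c5∈{2}] r4c5 has the single candidate 2. So r4c5=2.
Step 18. [r1c3∈{3}] nothing but 3 survives at r1c3. So r1c3=3.
Step 19. [r3c6∈{1}] only 1 remains possible at r3c6. So r3c6=1.
Step 20. [r2c1∈{6}] r2c1 has the single candidate 6, so r2c1=6.

Answer: 2 4 3 1 6 5 / 6 1 5 4 3 2 / 3 2 6 5 4 1 / 4 5 1 3 2 6 / 5 6 4 2 1 3 / 1 3 2 6 5 4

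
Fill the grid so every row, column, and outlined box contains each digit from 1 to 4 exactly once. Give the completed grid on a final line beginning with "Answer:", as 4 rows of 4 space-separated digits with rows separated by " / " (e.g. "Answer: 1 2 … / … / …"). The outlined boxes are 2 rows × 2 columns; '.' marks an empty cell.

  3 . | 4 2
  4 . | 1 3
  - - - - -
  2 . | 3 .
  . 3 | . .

Step 1. [r3c2∈{1,4}] across col 2, 4 lands solely at r3c2. So r3c2=4.
Step 2. [r4c4∈{1,4}] r4c4 is the only open cell in row 4 admitting 4, so r4c4=4.
Step 3. [r4c3∈{2}] nothing but 2 survives at r4c3, so r4c3=2.
Step 4. [r2c2∈{2}] r2c2 has the single candidate 2 ⇒ r2c2=2.
Step 5. [r3c4∈{1}] only 1 remains possible at r3c4. So r3c4=1.
Step 6. [r1c2∈{1}] r1c2's peers cover all but 1 ⇒ r1c2=1.
Step 7. [r4c1∈{1}] only 1 remains possible at r4c1, so r4c1=1.

Answer: 3 1 4 2 / 4 2 1 3 / 2 4 3 1 / 1 3 2 4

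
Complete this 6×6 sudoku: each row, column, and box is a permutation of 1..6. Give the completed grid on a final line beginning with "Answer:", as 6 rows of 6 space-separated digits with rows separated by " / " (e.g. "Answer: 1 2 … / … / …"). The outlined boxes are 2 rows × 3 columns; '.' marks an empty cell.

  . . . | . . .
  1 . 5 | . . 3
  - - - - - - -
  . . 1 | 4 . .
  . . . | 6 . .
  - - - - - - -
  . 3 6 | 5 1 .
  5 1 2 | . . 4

Step 1. [r1c6∈{1,2,5,6}] in col 6, 6 fits only at r1c6 ⇒ r1c6=6.
Step 2. [r2c4∈{2}] r2c4 has the single candidate 2, so r2c4=2.
Step 3. [r3c1∈{2,3,6}] across col 1, 6 lands solely at r3c1, so r3c1=6.
Step 4. [r3c5∈{2,3,5}] row 3 places 3 nowhere but r3c5, so r3c5=3.
Step 5. [r4c5∈{2,5}] 2 has one home in col 5: r4c5, so r4c5=2.
Step 6. [r1c1∈{2,3,4}] in col 1, 2 fits only at r1c1. So r1c1=2.
Step 7. [r1c2∈{4}] r1c2 is down to just 4. So r1c2=4.
Step 8. [r3c6∈{5}] nothing but 5 survives at r3c6 ⇒ r3c6=5.
Step 9. [r4c3∈{3,4}] across col 3, 4 lands solely at r4c3 ⇒ r4c3=4.
Step 10. [r4c6∈{1}] r4c6 is down to just 1. So r4c6=1.
Step 11. [r5c1∈{4}] r5c1 has the single candidate 4, so r5c1=4.
Step 12. [r2c5∈{4}] r2c5 has the single candidate 4. So r2c5=4.
Step 13. [r1c5∈{5}] r1c5's peers cover all but 5 ⇒ r1c5=5.
Step 14. [r6c5∈{6}] r6c5 is down to just 6, so r6c5=6.
Step 15. [r2c2∈{6}] r2c2's peers cover all but 6. So r2c2=6.
Step 16. [r1c4∈{1}] r1c4 is down to just 1 ⇒ r1c4=1.
Step 17. [r5c6∈{2}] r5c6 has the single candidate 2. So r5c6=2.
Step 18. [r3c2∈{2}] r3c2 is down to just 2. So r3c2=2.
Step 19. [r1c3∈{3}] nothing but 3 survives at r1c3. So r1c3=3.
Step 20. [r4c2∈{5}] r4c2's peers cover all but 5. So r4c2=5.
Step 21. [r6c4∈{3}] nothing but 3 survives at r6c4. So r6c4=3.
Step 22. [r4c1∈{3}] r4c1 is down to just 3 ⇒ r4c1=3.

Answer: 2 4 3 1 5 6 / 1 6 5 2 4 3 / 6 2 1 4 3 5 / 3 5 4 6 2 1 / 4 3 6 5 1 2 / 5 1 2 3 6 4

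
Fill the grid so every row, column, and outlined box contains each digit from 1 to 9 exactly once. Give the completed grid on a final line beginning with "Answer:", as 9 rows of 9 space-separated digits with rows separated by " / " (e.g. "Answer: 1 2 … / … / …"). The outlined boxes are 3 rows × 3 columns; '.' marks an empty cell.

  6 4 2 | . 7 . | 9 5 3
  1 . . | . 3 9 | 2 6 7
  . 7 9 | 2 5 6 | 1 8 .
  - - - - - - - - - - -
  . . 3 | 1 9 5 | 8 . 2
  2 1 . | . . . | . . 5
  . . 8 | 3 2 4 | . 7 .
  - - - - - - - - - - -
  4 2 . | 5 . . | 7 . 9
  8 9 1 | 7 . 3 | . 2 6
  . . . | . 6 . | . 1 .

Step 1. [r1c4∈{8}] nothing but 8 survives at r1c4 ⇒ r1c4=8.
Step 2. [r5c3∈{4,6,7}] in col 3, 4 fits only at r5c3. So r5c3=4.
Step 3. [r9c2∈{3,5}] across col 2, 3 lands solely at r9c2 ⇒ r9c2=3.
Step 4. [r7c5∈{1,8}] r7c5 is the only open cell in col 5 admitting 1. So r7c5=1.
Step 5. [r9c9∈{4,8}] col 9 places 8 nowhere but r9c9. So r9c9=8.
Step 6. [r2c3∈{5}] r2c3's peers cover all but 5. So r2c3=5.
Step 7. [r9c1∈{5,7}] 5 has one home in box 7: r9c1, so r9c1=5.
Step 8. [r5c7∈{3,6}] r5c7 is the only open cell in col 7 admitting 3. So r5c7=3.
Step 9. [r9c7∈{4}] nothing but 4 survives at r9c7 ⇒ r9c7=4.
Step 10. [r7c6∈{8}] r7c6's peers cover all but 8 ⇒ r7c6=8.
Step 11. [r6c7∈{6}] r6c7's peers cover all but 6. So r6c7=6.
Step 12. [r7c3∈{6}] r7c3 has the single candidate 6. So r7c3=6.
Step 13. [r8c5∈{4}] r8c5 has the single candidate 4. So r8c5=4.
Step 14. [r6c1∈{9}] r6c1's peers cover all but 9 ⇒ r6c1=9.
Step 15. [r8c7∈{5}] r8c7 is down to just 5. So r8c7=5.
Step 16. [r3c1∈{3}] nothing but 3 survives at r3c1, so r3c1=3.
Step 17. [r4c1∈{7}] r4c1 is down to just 7 ⇒ r4c1=7.
Step 18. [r4c2∈{6}] r4c2 is down to just 6. So r4c2=6.
Step 19. [r6c9∈{1}] only 1 remains possible at r6c9, so r6c9=1.
Step 20. [r4c8∈{4}] r4c8's peers cover all but 4 ⇒ r4c8=4.
Step 21. [r9c3∈{7}] r9c3 has the single candidate 7 ⇒ r9c3=7.
Step 22. [r5c5∈{8}] only 8 remains possible at r5c5, so r5c5=8.
Step 23. [r5c6∈{7}] r5c6 has the single candidate 7, so r5c6=7.
Step 24. [r1c6∈{1}] r1c6 has the single candidate 1 ⇒ r1c6=1.
Step 25. [r5c4∈{6}] nothing but 6 survives at r5c4 ⇒ r5c4=6.
Step 26. [r6c2∈{5}] nothing but 5 survives at r6c2 ⇒ r6c2=5.
Step 27. [r2c2∈{8}] r2c2 has the single candidate 8. So r2c2=8.
Step 28. [r9c4∈{9}] only 9 remains possible at r9c4 ⇒ r9c4=9.
Step 29. [r5c8∈{9}] r5c8's peers cover all but 9 ⇒ r5c8=9.
Step 30. [r9c6∈{2}] r9c6 is down to just 2 ⇒ r9c6=2.
Step 31. [r3c9∈{4}] r3c9 has the single candidate 4 ⇒ r3c9=4.
Step 32. [r2c4∈{4}] r2c4 has the single candidate 4. So r2c4=4.
Step 33. [r7c8∈{3}] nothing but 3 survives at r7c8. So r7c8=3.

Answer: 6 4 2 8 7 1 9 5 3 / 1 8 5 4 3 9 2 6 7 / 3 7 9 2 5 6 1 8 4 / 7 6 3 1 9 5 8 4 2 / 2 1 4 6 8 7 3 9 5 / 9 5 8 3 2 4 6 7 1 / 4 2 6 5 1 8 7 3 9 / 8 9 1 7 4 3 5 2 6 / 5 3 7 9 6 2 4 1 8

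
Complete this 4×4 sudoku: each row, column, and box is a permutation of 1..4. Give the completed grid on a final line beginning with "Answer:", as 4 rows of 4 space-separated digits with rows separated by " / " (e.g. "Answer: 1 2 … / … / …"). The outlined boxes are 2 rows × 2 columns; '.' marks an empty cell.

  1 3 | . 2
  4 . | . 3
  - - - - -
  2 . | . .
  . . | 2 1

Step 1. [r3c4∈{4}] only 4 remains possible at r3c4, so r3c4=4.
Step 2. [r4c2∈{4}] r4c2 has the single candidate 4, so r4c2=4.
Step 3. [r3c2∈{1}] only 1 remains possible at r3c2, so r3c2=1.
Step 4. [r2c2∈{2}] nothing but 2 survives at r2c2 ⇒ r2c2=2.
Step 5. [r1c3∈{4}] r1c3's peers cover all but 4 ⇒ r1c3=4.
Step 6. [r3c3∈{3}] r3c3 has the single candidate 3, so r3c3=3.
Step 7. [r2c3∈{1}] only 1 remains possible at r2c3, so r2c3=1.
Step 8. [r4c1∈{3}] only 3 remains possible at r4c1 ⇒ r4c1=3.

Answer: 1 3 4 2 / 4 2 1 3 / 2 1 3 4 / 3 4 2 1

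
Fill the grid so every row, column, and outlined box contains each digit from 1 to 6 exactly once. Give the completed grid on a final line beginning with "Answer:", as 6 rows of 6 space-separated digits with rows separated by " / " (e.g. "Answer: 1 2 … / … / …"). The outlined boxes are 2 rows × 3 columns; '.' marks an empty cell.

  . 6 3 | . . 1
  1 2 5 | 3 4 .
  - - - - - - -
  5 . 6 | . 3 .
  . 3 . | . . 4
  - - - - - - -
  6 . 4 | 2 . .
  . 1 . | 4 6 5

Step 1. [r4c3∈{1,2}] across col 3, 1 lands solely at r4c3 ⇒ r4c3=1.
Step 2. [r1c4∈{5}] r1c4 is down to just 5 ⇒ r1c4=5.
Step 3. [r4c1∈{2}] nothing but 2 survives at r4c1, so r4c1=2.
Step 4. [r3c4∈{1}] only 1 remains possible at r3c4. So r3c4=1.
Step 5. [r1c5∈{2}] only 2 remains possible at r1c5 ⇒ r1c5=2.
Step 6. [r5c6∈{3}] nothing but 3 survives at r5c6, so r5c6=3.
Step 7. [r1c1∈{4}] nothing but 4 survives at r1c1 ⇒ r1c1=4.
Step 8. [r4c4∈{6}] r4c4 is down to just 6, so r4c4=6.
Step 9. [r3c6∈{2}] r3c6 has the single candidate 2, so r3c6=2.
Step 10. [r3c2∈{4}] r3c2's peers cover all but 4, so r3c2=4.
Step 11. [r5c2∈{5}] r5c2 is down to just 5, so r5c2=5.
Step 12. [r6c3∈{2}] only 2 remains possible at r6c3 ⇒ r6c3=2.
Step 13. [r6c1∈{3}] r6c1 is down to just 3, so r6c1=3.
Step 14. [r5c5∈{1}] only 1 remains possible at r5c5, so r5c5=1.
Step 15. [r4c5∈{5}] r4c5 has the single candidate 5 ⇒ r4c5=5.
Step 16. [r2c6∈{6}] r2c6 has the single candidate 6, so r2c6=6.

Answer: 4 6 3 5 2 1 / 1 2 5 3 4 6 / 5 4 6 1 3 2 / 2 3 1 6 5 4 / 6 5 4 2 1 3 / 3 1 2 4 6 5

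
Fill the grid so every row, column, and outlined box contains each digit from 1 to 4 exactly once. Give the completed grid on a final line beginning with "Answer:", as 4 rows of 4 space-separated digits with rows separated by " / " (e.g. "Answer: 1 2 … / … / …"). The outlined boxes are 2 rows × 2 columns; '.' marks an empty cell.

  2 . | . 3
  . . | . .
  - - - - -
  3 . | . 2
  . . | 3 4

Step 1. [r2c1∈{1,4}] r2c1 is the only open cell in col 1 admitting 4 ⇒ r2c1=4.
Step 2. [r1c2∈{1}] nothing but 1 survives at r1c2. So r1c2=1.
Step 3. [r3c3∈{1}] nothing but 1 survives at r3c3, so r3c3=1.
Step 4. [r4c1∈{1}] r4c1's peers cover all but 1. So r4c1=1.
Step 5. [r1c3∈{4}] nothing but 4 survives at r1c3, so r1c3=4.
Step 6. [r3c2∈{4}] r3c2 is down to just 4 ⇒ r3c2=4.
Step 7. [r2c3∈{2}] nothing but 2 survives at r2c3 ⇒ r2c3=2.
Step 8. [r4c2∈{2}] only 2 remains possible at r4c2 ⇒ r4c2=2.
Step 9. [r2c4∈{1}] only 1 remains possible at r2c4 ⇒ r2c4=1.
Step 10. [r2c2∈{3}] r2c2 is down to just 3, so r2c2=3.

Answer: 2 1 4 3 / 4 3 2 1 / 3 4 1 2 / 1 2 3 4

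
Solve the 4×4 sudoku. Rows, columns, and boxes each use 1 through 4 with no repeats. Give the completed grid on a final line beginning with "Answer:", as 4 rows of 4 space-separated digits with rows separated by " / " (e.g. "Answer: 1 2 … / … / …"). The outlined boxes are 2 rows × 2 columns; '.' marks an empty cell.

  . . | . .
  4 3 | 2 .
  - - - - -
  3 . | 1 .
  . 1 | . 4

Step 1. [r1c2∈{2}] only 2 remains possible at r1c2, so r1c2=2.
Step 2. [r1c4∈{1,3}] col 4 places 3 nowhere but r1c4, so r1c4=3.
Step 3. [r3c2∈{4}] only 4 remains possible at r3c2, so r3c2=4.
Step 4. [r1c3∈{4}] r1c3 has the single candidate 4, so r1c3=4.
Step 5. [r2c4∈{1}] r2c4 has the single candidate 1. So r2c4=1.
Step 6. [r3c4∈{2}] r3c4's peers cover all but 2, so r3c4=2.
Step 7. [r4c1∈{2}] only 2 remains possible at r4c1 ⇒ r4c1=2.
Step 8. [r4c3∈{3}] r4c3 has the single candidate 3, so r4c3=3.
Step 9. [r1c1∈{1}] nothing but 1 survives at r1c1 ⇒ r1c1=1.

Answer: 1 2 4 3 / 4 3 2 1 / 3 4 1 2 / 2 1 3 4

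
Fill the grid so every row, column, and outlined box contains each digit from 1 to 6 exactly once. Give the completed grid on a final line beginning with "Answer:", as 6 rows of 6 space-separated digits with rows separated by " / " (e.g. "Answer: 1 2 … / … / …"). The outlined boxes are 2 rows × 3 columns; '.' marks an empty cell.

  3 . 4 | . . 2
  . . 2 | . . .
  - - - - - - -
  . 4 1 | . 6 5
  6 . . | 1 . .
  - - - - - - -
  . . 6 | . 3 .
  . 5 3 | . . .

Step 1. [r3c1∈{2}] nothing but 2 survives at r3c1, so r3c1=2.
Step 2. [r5c4∈{2,4,5}] r5c4 is the only open cell in row 5 admitting 5, so r5c4=5.
Step 3. [r1c4∈{6}] r1c4's peers cover all but 6 ⇒ r1c4=6.
Step 4. [r1c2∈{1}] r1c2 has the single candidate 1, so r1c2=1.
Step 5. [r6c4∈{2,4}] 2 has one home in col 4: r6c4, so r6c4=2.
Step 6. [r2c4∈{3,4}] r2c4 is the only open cell in col 4 admitting 4 ⇒ r2c4=4.
Step 7. [r2c6∈{1,3}] across row 2, 3 lands solely at r2c6. So r2c6=3.
Step 8. [r4c6∈{4}] r4c6's peers cover all but 4 ⇒ r4c6=4.
Step 9. [r5c6∈{1}] only 1 remains possible at r5c6. So r5c6=1.
Step 10. [r2c5∈{1,5}] across row 2, 1 lands solely at r2c5 ⇒ r2c5=1.
Step 11. [r6c1∈{1,4}] r6c1 is the only open cell in row 6 admitting 1 ⇒ r6c1=1.
Step 12. [r2c1∈{5}] r2c1 is down to just 5, so r2c1=5.
Step 13. [r2c2∈{6}] r2c2 is down to just 6 ⇒ r2c2=6.
Step 14. [r3c4∈{3}] r3c4's peers cover all but 3 ⇒ r3c4=3.
Step 15. [r6c6∈{6}] r6c6 has the single candidate 6, so r6c6=6.
Step 16. [r5c1∈{4}] r5c1's peers cover all but 4. So r5c1=4.
Step 17. [r4c2∈{3}] r4c2 has the single candidate 3. So r4c2=3.
Step 18. [r4c3∈{5}] r4c3 is down to just 5 ⇒ r4c3=5.
Step 19. [r1c5∈{5}] nothing but 5 survives at r1c5 ⇒ r1c5=5.
Step 20. [r6c5∈{4}] nothing but 4 survives at r6c5 ⇒ r6c5=4.
Step 21. [r4c5∈{2}] r4c5's peers cover all but 2 ⇒ r4c5=2.
Step 22. [r5c2∈{2}] r5c2's peers cover all but 2 ⇒ r5c2=2.

Answer: 3 1 4 6 5 2 / 5 6 2 4 1 3 / 2 4 1 3 6 5 / 6 3 5 1 2 4 / 4 2 6 5 3 1 / 1 5 3 2 4 6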